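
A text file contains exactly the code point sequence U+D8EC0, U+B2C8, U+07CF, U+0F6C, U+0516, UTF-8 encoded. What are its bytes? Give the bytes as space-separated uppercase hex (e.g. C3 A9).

U+D8EC0: 4-byte form → F3 98 BB 80.
U+B2C8: 3-byte form → EB 8B 88.
U+07CF: 2-byte form → DF 8F.
U+0F6C: 3-byte form → E0 BD AC.
U+0516: 2-byte form → D4 96.
Concatenated (14 bytes): F3 98 BB 80 EB 8B 88 DF 8F E0 BD AC D4 96.

F3 98 BB 80 EB 8B 88 DF 8F E0 BD AC D4 96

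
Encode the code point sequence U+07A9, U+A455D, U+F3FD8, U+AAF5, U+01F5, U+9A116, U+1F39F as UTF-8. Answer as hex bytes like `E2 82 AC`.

U+07A9: 2-byte form → DE A9.
U+A455D: 4-byte form → F2 A4 95 9D.
U+F3FD8: 4-byte form → F3 B3 BF 98.
U+AAF5: 3-byte form → EA AB B5.
U+01F5: 2-byte form → C7 B5.
U+9A116: 4-byte form → F2 9A 84 96.
U+1F39F: 4-byte form → F0 9F 8E 9F.
Concatenated (23 bytes): DE A9 F2 A4 95 9D F3 B3 BF 98 EA AB B5 C7 B5 F2 9A 84 96 F0 9F 8E 9F.

DE A9 F2 A4 95 9D F3 B3 BF 98 EA AB B5 C7 B5 F2 9A 84 96 F0 9F 8E 9F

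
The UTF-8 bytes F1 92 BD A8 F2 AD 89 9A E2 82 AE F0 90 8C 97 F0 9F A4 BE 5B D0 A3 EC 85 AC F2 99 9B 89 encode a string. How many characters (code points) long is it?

9

Byte at offset 0: 0xF1 = 11110001 → 4-byte char (#1). Advance 4.
Byte at offset 4: 0xF2 = 11110010 → 4-byte char (#2). Advance 4.
Byte at offset 8: 0xE2 = 11100010 → 3-byte char (#3). Advance 3.
Byte at offset 11: 0xF0 = 11110000 → 4-byte char (#4). Advance 4.
Byte at offset 15: 0xF0 = 11110000 → 4-byte char (#5). Advance 4.
Byte at offset 19: 0x5B = 01011011 → 1-byte char (#6). Advance 1.
Byte at offset 20: 0xD0 = 11010000 → 2-byte char (#7). Advance 2.
Byte at offset 22: 0xEC = 11101100 → 3-byte char (#8). Advance 3.
Byte at offset 25: 0xF2 = 11110010 → 4-byte char (#9). Advance 4.
Reached end at offset 29 after 9 code points.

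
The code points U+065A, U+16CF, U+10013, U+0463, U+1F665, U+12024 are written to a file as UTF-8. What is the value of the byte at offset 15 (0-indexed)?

0xF0

U+065A → 2-byte form D9 9A at offsets 0–1.
U+16CF → 3-byte form E1 9B 8F at offsets 2–4.
U+10013 → 4-byte form F0 90 80 93 at offsets 5–8.
U+0463 → 2-byte form D1 A3 at offsets 9–10.
U+1F665 → 4-byte form F0 9F 99 A5 at offsets 11–14.
U+12024 → 4-byte form F0 92 80 A4 at offsets 15–18.
Offset 15 falls in char 6's range; it's byte 1 of F0 92 80 A4 = 0xF0.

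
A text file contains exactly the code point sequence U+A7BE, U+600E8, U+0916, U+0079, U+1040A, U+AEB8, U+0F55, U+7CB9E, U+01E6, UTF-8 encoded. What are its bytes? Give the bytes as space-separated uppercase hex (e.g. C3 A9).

U+A7BE: 3-byte form → EA 9E BE.
U+600E8: 4-byte form → F1 A0 83 A8.
U+0916: 3-byte form → E0 A4 96.
U+0079: 1-byte form → 79.
U+1040A: 4-byte form → F0 90 90 8A.
U+AEB8: 3-byte form → EA BA B8.
U+0F55: 3-byte form → E0 BD 95.
U+7CB9E: 4-byte form → F1 BC AE 9E.
U+01E6: 2-byte form → C7 A6.
Concatenated (27 bytes): EA 9E BE F1 A0 83 A8 E0 A4 96 79 F0 90 90 8A EA BA B8 E0 BD 95 F1 BC AE 9E C7 A6.

EA 9E BE F1 A0 83 A8 E0 A4 96 79 F0 90 90 8A EA BA B8 E0 BD 95 F1 BC AE 9E C7 A6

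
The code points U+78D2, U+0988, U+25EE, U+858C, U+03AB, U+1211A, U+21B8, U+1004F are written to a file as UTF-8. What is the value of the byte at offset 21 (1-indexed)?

0xB8

1-indexed offset 21 is 0-indexed offset 20.
U+78D2 → 3-byte form E7 A3 92 at offsets 0–2.
U+0988 → 3-byte form E0 A6 88 at offsets 3–5.
U+25EE → 3-byte form E2 97 AE at offsets 6–8.
U+858C → 3-byte form E8 96 8C at offsets 9–11.
U+03AB → 2-byte form CE AB at offsets 12–13.
U+1211A → 4-byte form F0 92 84 9A at offsets 14–17.
U+21B8 → 3-byte form E2 86 B8 at offsets 18–20.
Offset 20 falls in char 7's range; it's byte 3 of E2 86 B8 = 0xB8.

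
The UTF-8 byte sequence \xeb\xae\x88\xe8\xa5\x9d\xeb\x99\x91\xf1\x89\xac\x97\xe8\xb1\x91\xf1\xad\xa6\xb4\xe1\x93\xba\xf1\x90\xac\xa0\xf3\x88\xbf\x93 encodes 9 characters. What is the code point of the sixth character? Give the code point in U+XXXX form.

Offset 0: leading byte 0xEB = 11101011 → 3-byte char #1 = EB AE 88.
Offset 3: leading byte 0xE8 = 11101000 → 3-byte char #2 = E8 A5 9D.
Offset 6: leading byte 0xEB = 11101011 → 3-byte char #3 = EB 99 91.
Offset 9: leading byte 0xF1 = 11110001 → 4-byte char #4 = F1 89 AC 97.
Offset 13: leading byte 0xE8 = 11101000 → 3-byte char #5 = E8 B1 91.
Offset 16: leading byte 0xF1 = 11110001 → 4-byte char #6 = F1 AD A6 B4.
Leading byte 0xF1 = 11110001 matches 11110xxx → 4-byte sequence.
Byte 1: 0xF1 = 11110001, payload 001 (3 bits).
Byte 2: 0xAD = 10101101 (10xxxxxx ✓), payload 101101.
Byte 3: 0xA6 = 10100110 (10xxxxxx ✓), payload 100110.
Byte 4: 0xB4 = 10110100 (10xxxxxx ✓), payload 110100.
Concatenate: 001101101100110110100 = 0x6D9B4 (21 bits → U+6D9B4).

U+6D9B4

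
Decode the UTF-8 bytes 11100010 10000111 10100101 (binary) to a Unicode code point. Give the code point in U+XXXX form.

U+21E5

Leading byte 0xE2 = 11100010 matches 1110xxxx → 3-byte sequence.
Byte 1: 0xE2 = 11100010, payload 0010 (4 bits).
Byte 2: 0x87 = 10000111 (10xxxxxx ✓), payload 000111.
Byte 3: 0xA5 = 10100101 (10xxxxxx ✓), payload 100101.
Concatenate: 0010000111100101 = 0x21E5 (16 bits → U+21E5).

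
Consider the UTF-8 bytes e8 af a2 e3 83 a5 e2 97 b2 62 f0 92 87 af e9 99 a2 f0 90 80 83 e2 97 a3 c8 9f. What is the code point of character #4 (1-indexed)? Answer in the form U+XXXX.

U+0062

Offset 0: leading byte 0xE8 = 11101000 → 3-byte char #1 = E8 AF A2.
Offset 3: leading byte 0xE3 = 11100011 → 3-byte char #2 = E3 83 A5.
Offset 6: leading byte 0xE2 = 11100010 → 3-byte char #3 = E2 97 B2.
Offset 9: leading byte 0x62 = 01100010 → 1-byte char #4 = 62.
Leading byte 0x62 = 01100010 matches 0xxxxxxx → 1-byte sequence.
Byte 1: 0x62 = 01100010, payload 1100010 (7 bits).
Concatenate: 1100010 = 0x62 (7 bits → U+0062).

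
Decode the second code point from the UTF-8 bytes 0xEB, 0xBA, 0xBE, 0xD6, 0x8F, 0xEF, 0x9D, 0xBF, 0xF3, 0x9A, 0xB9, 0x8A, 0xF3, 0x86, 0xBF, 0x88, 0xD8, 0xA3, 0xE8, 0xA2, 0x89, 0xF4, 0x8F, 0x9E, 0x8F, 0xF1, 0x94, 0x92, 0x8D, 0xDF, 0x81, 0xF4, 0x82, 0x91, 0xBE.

U+058F

Offset 0: leading byte 0xEB = 11101011 → 3-byte char #1 = EB BA BE.
Offset 3: leading byte 0xD6 = 11010110 → 2-byte char #2 = D6 8F.
Leading byte 0xD6 = 11010110 matches 110xxxxx → 2-byte sequence.
Byte 1: 0xD6 = 11010110, payload 10110 (5 bits).
Byte 2: 0x8F = 10001111 (10xxxxxx ✓), payload 001111.
Concatenate: 10110001111 = 0x58F (11 bits → U+058F).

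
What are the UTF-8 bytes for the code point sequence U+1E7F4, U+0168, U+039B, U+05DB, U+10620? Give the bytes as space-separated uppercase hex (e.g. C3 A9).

F0 9E 9F B4 C5 A8 CE 9B D7 9B F0 90 98 A0

U+1E7F4: 4-byte form → F0 9E 9F B4.
U+0168: 2-byte form → C5 A8.
U+039B: 2-byte form → CE 9B.
U+05DB: 2-byte form → D7 9B.
U+10620: 4-byte form → F0 90 98 A0.
Concatenated (14 bytes): F0 9E 9F B4 C5 A8 CE 9B D7 9B F0 90 98 A0.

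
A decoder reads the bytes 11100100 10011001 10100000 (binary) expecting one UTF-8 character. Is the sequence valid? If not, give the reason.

valid

Leading byte 0xE4 = 11100100 → 3-byte form.
Continuation bytes 0x99=10011001, 0xA0=10100000 all match 10xxxxxx.
Decoded value 0x4660 is ≥ 0x800 (shortest form) and not a surrogate.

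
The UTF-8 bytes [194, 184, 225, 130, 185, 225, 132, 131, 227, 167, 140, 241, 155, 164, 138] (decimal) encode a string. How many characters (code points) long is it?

Byte at offset 0: 0xC2 = 11000010 → 2-byte char (#1). Advance 2.
Byte at offset 2: 0xE1 = 11100001 → 3-byte char (#2). Advance 3.
Byte at offset 5: 0xE1 = 11100001 → 3-byte char (#3). Advance 3.
Byte at offset 8: 0xE3 = 11100011 → 3-byte char (#4). Advance 3.
Byte at offset 11: 0xF1 = 11110001 → 4-byte char (#5). Advance 4.
Reached end at offset 15 after 5 code points.

5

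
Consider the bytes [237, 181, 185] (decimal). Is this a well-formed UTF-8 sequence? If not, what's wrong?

invalid (encodes a surrogate (U+D800–U+DFFF))

Structurally a 3-byte sequence; payload = 0xDD79.
But 0xDD79 is in U+D800–U+DFFF, the surrogate range. Surrogates are not Unicode scalar values and are forbidden in UTF-8.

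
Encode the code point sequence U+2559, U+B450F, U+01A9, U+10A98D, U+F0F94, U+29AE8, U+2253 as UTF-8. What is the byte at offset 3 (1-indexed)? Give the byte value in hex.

0x99

1-indexed offset 3 is 0-indexed offset 2.
U+2559 → 3-byte form E2 95 99 at offsets 0–2.
Offset 2 falls in char 1's range; it's byte 3 of E2 95 99 = 0x99.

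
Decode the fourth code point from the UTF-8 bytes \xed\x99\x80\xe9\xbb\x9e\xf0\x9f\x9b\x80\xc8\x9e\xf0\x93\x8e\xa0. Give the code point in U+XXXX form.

Offset 0: leading byte 0xED = 11101101 → 3-byte char #1 = ED 99 80.
Offset 3: leading byte 0xE9 = 11101001 → 3-byte char #2 = E9 BB 9E.
Offset 6: leading byte 0xF0 = 11110000 → 4-byte char #3 = F0 9F 9B 80.
Offset 10: leading byte 0xC8 = 11001000 → 2-byte char #4 = C8 9E.
Leading byte 0xC8 = 11001000 matches 110xxxxx → 2-byte sequence.
Byte 1: 0xC8 = 11001000, payload 01000 (5 bits).
Byte 2: 0x9E = 10011110 (10xxxxxx ✓), payload 011110.
Concatenate: 01000011110 = 0x21E (11 bits → U+021E).

U+021E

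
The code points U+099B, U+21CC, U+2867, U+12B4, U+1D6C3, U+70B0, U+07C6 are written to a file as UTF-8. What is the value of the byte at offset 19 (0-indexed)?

0xDF

U+099B → 3-byte form E0 A6 9B at offsets 0–2.
U+21CC → 3-byte form E2 87 8C at offsets 3–5.
U+2867 → 3-byte form E2 A1 A7 at offsets 6–8.
U+12B4 → 3-byte form E1 8A B4 at offsets 9–11.
U+1D6C3 → 4-byte form F0 9D 9B 83 at offsets 12–15.
U+70B0 → 3-byte form E7 82 B0 at offsets 16–18.
U+07C6 → 2-byte form DF 86 at offsets 19–20.
Offset 19 falls in char 7's range; it's byte 1 of DF 86 = 0xDF.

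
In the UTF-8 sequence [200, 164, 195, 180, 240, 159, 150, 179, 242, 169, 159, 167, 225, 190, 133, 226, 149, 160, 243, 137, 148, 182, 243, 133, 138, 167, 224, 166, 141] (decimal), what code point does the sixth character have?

Offset 0: leading byte 0xC8 = 11001000 → 2-byte char #1 = C8 A4.
Offset 2: leading byte 0xC3 = 11000011 → 2-byte char #2 = C3 B4.
Offset 4: leading byte 0xF0 = 11110000 → 4-byte char #3 = F0 9F 96 B3.
Offset 8: leading byte 0xF2 = 11110010 → 4-byte char #4 = F2 A9 9F A7.
Offset 12: leading byte 0xE1 = 11100001 → 3-byte char #5 = E1 BE 85.
Offset 15: leading byte 0xE2 = 11100010 → 3-byte char #6 = E2 95 A0.
Leading byte 0xE2 = 11100010 matches 1110xxxx → 3-byte sequence.
Byte 1: 0xE2 = 11100010, payload 0010 (4 bits).
Byte 2: 0x95 = 10010101 (10xxxxxx ✓), payload 010101.
Byte 3: 0xA0 = 10100000 (10xxxxxx ✓), payload 100000.
Concatenate: 0010010101100000 = 0x2560 (16 bits → U+2560).

U+2560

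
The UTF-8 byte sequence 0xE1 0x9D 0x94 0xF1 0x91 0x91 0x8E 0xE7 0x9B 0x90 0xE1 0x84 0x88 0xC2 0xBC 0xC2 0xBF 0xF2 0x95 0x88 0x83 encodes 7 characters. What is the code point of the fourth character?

Offset 0: leading byte 0xE1 = 11100001 → 3-byte char #1 = E1 9D 94.
Offset 3: leading byte 0xF1 = 11110001 → 4-byte char #2 = F1 91 91 8E.
Offset 7: leading byte 0xE7 = 11100111 → 3-byte char #3 = E7 9B 90.
Offset 10: leading byte 0xE1 = 11100001 → 3-byte char #4 = E1 84 88.
Leading byte 0xE1 = 11100001 matches 1110xxxx → 3-byte sequence.
Byte 1: 0xE1 = 11100001, payload 0001 (4 bits).
Byte 2: 0x84 = 10000100 (10xxxxxx ✓), payload 000100.
Byte 3: 0x88 = 10001000 (10xxxxxx ✓), payload 001000.
Concatenate: 0001000100001000 = 0x1108 (16 bits → U+1108).

U+1108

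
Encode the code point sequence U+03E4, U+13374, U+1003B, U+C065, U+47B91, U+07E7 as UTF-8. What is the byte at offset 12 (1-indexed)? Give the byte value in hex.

0x81

1-indexed offset 12 is 0-indexed offset 11.
U+03E4 → 2-byte form CF A4 at offsets 0–1.
U+13374 → 4-byte form F0 93 8D B4 at offsets 2–5.
U+1003B → 4-byte form F0 90 80 BB at offsets 6–9.
U+C065 → 3-byte form EC 81 A5 at offsets 10–12.
Offset 11 falls in char 4's range; it's byte 2 of EC 81 A5 = 0x81.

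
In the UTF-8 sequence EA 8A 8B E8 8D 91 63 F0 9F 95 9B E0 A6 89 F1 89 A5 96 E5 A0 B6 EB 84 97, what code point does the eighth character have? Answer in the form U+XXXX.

Offset 0: leading byte 0xEA = 11101010 → 3-byte char #1 = EA 8A 8B.
Offset 3: leading byte 0xE8 = 11101000 → 3-byte char #2 = E8 8D 91.
Offset 6: leading byte 0x63 = 01100011 → 1-byte char #3 = 63.
Offset 7: leading byte 0xF0 = 11110000 → 4-byte char #4 = F0 9F 95 9B.
Offset 11: leading byte 0xE0 = 11100000 → 3-byte char #5 = E0 A6 89.
Offset 14: leading byte 0xF1 = 11110001 → 4-byte char #6 = F1 89 A5 96.
Offset 18: leading byte 0xE5 = 11100101 → 3-byte char #7 = E5 A0 B6.
Offset 21: leading byte 0xEB = 11101011 → 3-byte char #8 = EB 84 97.
Leading byte 0xEB = 11101011 matches 1110xxxx → 3-byte sequence.
Byte 1: 0xEB = 11101011, payload 1011 (4 bits).
Byte 2: 0x84 = 10000100 (10xxxxxx ✓), payload 000100.
Byte 3: 0x97 = 10010111 (10xxxxxx ✓), payload 010111.
Concatenate: 1011000100010111 = 0xB117 (16 bits → U+B117).

U+B117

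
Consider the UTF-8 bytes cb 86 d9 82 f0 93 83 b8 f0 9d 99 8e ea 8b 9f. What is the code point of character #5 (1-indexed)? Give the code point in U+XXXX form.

U+A2DF

Offset 0: leading byte 0xCB = 11001011 → 2-byte char #1 = CB 86.
Offset 2: leading byte 0xD9 = 11011001 → 2-byte char #2 = D9 82.
Offset 4: leading byte 0xF0 = 11110000 → 4-byte char #3 = F0 93 83 B8.
Offset 8: leading byte 0xF0 = 11110000 → 4-byte char #4 = F0 9D 99 8E.
Offset 12: leading byte 0xEA = 11101010 → 3-byte char #5 = EA 8B 9F.
Leading byte 0xEA = 11101010 matches 1110xxxx → 3-byte sequence.
Byte 1: 0xEA = 11101010, payload 1010 (4 bits).
Byte 2: 0x8B = 10001011 (10xxxxxx ✓), payload 001011.
Byte 3: 0x9F = 10011111 (10xxxxxx ✓), payload 011111.
Concatenate: 1010001011011111 = 0xA2DF (16 bits → U+A2DF).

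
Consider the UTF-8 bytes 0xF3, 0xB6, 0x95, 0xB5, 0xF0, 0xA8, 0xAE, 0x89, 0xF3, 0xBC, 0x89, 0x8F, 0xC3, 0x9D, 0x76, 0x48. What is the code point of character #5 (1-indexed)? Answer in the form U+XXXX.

U+0076

Offset 0: leading byte 0xF3 = 11110011 → 4-byte char #1 = F3 B6 95 B5.
Offset 4: leading byte 0xF0 = 11110000 → 4-byte char #2 = F0 A8 AE 89.
Offset 8: leading byte 0xF3 = 11110011 → 4-byte char #3 = F3 BC 89 8F.
Offset 12: leading byte 0xC3 = 11000011 → 2-byte char #4 = C3 9D.
Offset 14: leading byte 0x76 = 01110110 → 1-byte char #5 = 76.
Leading byte 0x76 = 01110110 matches 0xxxxxxx → 1-byte sequence.
Byte 1: 0x76 = 01110110, payload 1110110 (7 bits).
Concatenate: 1110110 = 0x76 (7 bits → U+0076).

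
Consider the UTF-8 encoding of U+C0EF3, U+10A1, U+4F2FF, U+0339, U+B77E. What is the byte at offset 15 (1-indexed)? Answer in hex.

1-indexed offset 15 is 0-indexed offset 14.
U+C0EF3 → 4-byte form F3 80 BB B3 at offsets 0–3.
U+10A1 → 3-byte form E1 82 A1 at offsets 4–6.
U+4F2FF → 4-byte form F1 8F 8B BF at offsets 7–10.
U+0339 → 2-byte form CC B9 at offsets 11–12.
U+B77E → 3-byte form EB 9D BE at offsets 13–15.
Offset 14 falls in char 5's range; it's byte 2 of EB 9D BE = 0x9D.

0x9D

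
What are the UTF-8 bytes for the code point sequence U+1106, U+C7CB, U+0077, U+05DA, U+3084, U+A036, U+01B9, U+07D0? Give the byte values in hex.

U+1106: 3-byte form → E1 84 86.
U+C7CB: 3-byte form → EC 9F 8B.
U+0077: 1-byte form → 77.
U+05DA: 2-byte form → D7 9A.
U+3084: 3-byte form → E3 82 84.
U+A036: 3-byte form → EA 80 B6.
U+01B9: 2-byte form → C6 B9.
U+07D0: 2-byte form → DF 90.
Concatenated (19 bytes): E1 84 86 EC 9F 8B 77 D7 9A E3 82 84 EA 80 B6 C6 B9 DF 90.

E1 84 86 EC 9F 8B 77 D7 9A E3 82 84 EA 80 B6 C6 B9 DF 90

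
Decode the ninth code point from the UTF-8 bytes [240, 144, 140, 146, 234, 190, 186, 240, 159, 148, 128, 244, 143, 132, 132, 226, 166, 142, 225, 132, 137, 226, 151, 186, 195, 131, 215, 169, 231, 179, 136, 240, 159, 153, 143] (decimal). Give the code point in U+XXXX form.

U+05E9

Offset 0: leading byte 0xF0 = 11110000 → 4-byte char #1 = F0 90 8C 92.
Offset 4: leading byte 0xEA = 11101010 → 3-byte char #2 = EA BE BA.
Offset 7: leading byte 0xF0 = 11110000 → 4-byte char #3 = F0 9F 94 80.
Offset 11: leading byte 0xF4 = 11110100 → 4-byte char #4 = F4 8F 84 84.
Offset 15: leading byte 0xE2 = 11100010 → 3-byte char #5 = E2 A6 8E.
Offset 18: leading byte 0xE1 = 11100001 → 3-byte char #6 = E1 84 89.
Offset 21: leading byte 0xE2 = 11100010 → 3-byte char #7 = E2 97 BA.
Offset 24: leading byte 0xC3 = 11000011 → 2-byte char #8 = C3 83.
Offset 26: leading byte 0xD7 = 11010111 → 2-byte char #9 = D7 A9.
Leading byte 0xD7 = 11010111 matches 110xxxxx → 2-byte sequence.
Byte 1: 0xD7 = 11010111, payload 10111 (5 bits).
Byte 2: 0xA9 = 10101001 (10xxxxxx ✓), payload 101001.
Concatenate: 10111101001 = 0x5E9 (11 bits → U+05E9).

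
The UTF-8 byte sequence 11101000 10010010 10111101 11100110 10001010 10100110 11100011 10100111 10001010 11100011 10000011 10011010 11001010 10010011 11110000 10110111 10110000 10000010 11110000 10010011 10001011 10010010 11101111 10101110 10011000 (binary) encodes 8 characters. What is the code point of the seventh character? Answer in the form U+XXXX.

Offset 0: leading byte 0xE8 = 11101000 → 3-byte char #1 = E8 92 BD.
Offset 3: leading byte 0xE6 = 11100110 → 3-byte char #2 = E6 8A A6.
Offset 6: leading byte 0xE3 = 11100011 → 3-byte char #3 = E3 A7 8A.
Offset 9: leading byte 0xE3 = 11100011 → 3-byte char #4 = E3 83 9A.
Offset 12: leading byte 0xCA = 11001010 → 2-byte char #5 = CA 93.
Offset 14: leading byte 0xF0 = 11110000 → 4-byte char #6 = F0 B7 B0 82.
Offset 18: leading byte 0xF0 = 11110000 → 4-byte char #7 = F0 93 8B 92.
Leading byte 0xF0 = 11110000 matches 11110xxx → 4-byte sequence.
Byte 1: 0xF0 = 11110000, payload 000 (3 bits).
Byte 2: 0x93 = 10010011 (10xxxxxx ✓), payload 010011.
Byte 3: 0x8B = 10001011 (10xxxxxx ✓), payload 001011.
Byte 4: 0x92 = 10010010 (10xxxxxx ✓), payload 010010.
Concatenate: 000010011001011010010 = 0x132D2 (21 bits → U+132D2).

U+132D2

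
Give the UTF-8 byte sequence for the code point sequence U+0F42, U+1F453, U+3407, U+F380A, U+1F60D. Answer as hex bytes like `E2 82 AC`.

E0 BD 82 F0 9F 91 93 E3 90 87 F3 B3 A0 8A F0 9F 98 8D

U+0F42: 3-byte form → E0 BD 82.
U+1F453: 4-byte form → F0 9F 91 93.
U+3407: 3-byte form → E3 90 87.
U+F380A: 4-byte form → F3 B3 A0 8A.
U+1F60D: 4-byte form → F0 9F 98 8D.
Concatenated (18 bytes): E0 BD 82 F0 9F 91 93 E3 90 87 F3 B3 A0 8A F0 9F 98 8D.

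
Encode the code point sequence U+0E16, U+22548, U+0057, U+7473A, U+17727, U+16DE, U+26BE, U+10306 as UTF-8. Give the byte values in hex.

U+0E16: 3-byte form → E0 B8 96.
U+22548: 4-byte form → F0 A2 95 88.
U+0057: 1-byte form → 57.
U+7473A: 4-byte form → F1 B4 9C BA.
U+17727: 4-byte form → F0 97 9C A7.
U+16DE: 3-byte form → E1 9B 9E.
U+26BE: 3-byte form → E2 9A BE.
U+10306: 4-byte form → F0 90 8C 86.
Concatenated (26 bytes): E0 B8 96 F0 A2 95 88 57 F1 B4 9C BA F0 97 9C A7 E1 9B 9E E2 9A BE F0 90 8C 86.

E0 B8 96 F0 A2 95 88 57 F1 B4 9C BA F0 97 9C A7 E1 9B 9E E2 9A BE F0 90 8C 86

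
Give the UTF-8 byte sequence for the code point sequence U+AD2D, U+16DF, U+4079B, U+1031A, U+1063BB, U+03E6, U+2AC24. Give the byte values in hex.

EA B4 AD E1 9B 9F F1 80 9E 9B F0 90 8C 9A F4 86 8E BB CF A6 F0 AA B0 A4

U+AD2D: 3-byte form → EA B4 AD.
U+16DF: 3-byte form → E1 9B 9F.
U+4079B: 4-byte form → F1 80 9E 9B.
U+1031A: 4-byte form → F0 90 8C 9A.
U+1063BB: 4-byte form → F4 86 8E BB.
U+03E6: 2-byte form → CF A6.
U+2AC24: 4-byte form → F0 AA B0 A4.
Concatenated (24 bytes): EA B4 AD E1 9B 9F F1 80 9E 9B F0 90 8C 9A F4 86 8E BB CF A6 F0 AA B0 A4.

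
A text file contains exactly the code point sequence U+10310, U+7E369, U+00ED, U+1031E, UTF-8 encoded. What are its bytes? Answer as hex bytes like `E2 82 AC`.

U+10310: 4-byte form → F0 90 8C 90.
U+7E369: 4-byte form → F1 BE 8D A9.
U+00ED: 2-byte form → C3 AD.
U+1031E: 4-byte form → F0 90 8C 9E.
Concatenated (14 bytes): F0 90 8C 90 F1 BE 8D A9 C3 AD F0 90 8C 9E.

F0 90 8C 90 F1 BE 8D A9 C3 AD F0 90 8C 9E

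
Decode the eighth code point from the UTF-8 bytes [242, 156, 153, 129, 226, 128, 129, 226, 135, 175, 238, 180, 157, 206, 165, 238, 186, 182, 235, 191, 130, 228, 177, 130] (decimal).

U+4C42

Offset 0: leading byte 0xF2 = 11110010 → 4-byte char #1 = F2 9C 99 81.
Offset 4: leading byte 0xE2 = 11100010 → 3-byte char #2 = E2 80 81.
Offset 7: leading byte 0xE2 = 11100010 → 3-byte char #3 = E2 87 AF.
Offset 10: leading byte 0xEE = 11101110 → 3-byte char #4 = EE B4 9D.
Offset 13: leading byte 0xCE = 11001110 → 2-byte char #5 = CE A5.
Offset 15: leading byte 0xEE = 11101110 → 3-byte char #6 = EE BA B6.
Offset 18: leading byte 0xEB = 11101011 → 3-byte char #7 = EB BF 82.
Offset 21: leading byte 0xE4 = 11100100 → 3-byte char #8 = E4 B1 82.
Leading byte 0xE4 = 11100100 matches 1110xxxx → 3-byte sequence.
Byte 1: 0xE4 = 11100100, payload 0100 (4 bits).
Byte 2: 0xB1 = 10110001 (10xxxxxx ✓), payload 110001.
Byte 3: 0x82 = 10000010 (10xxxxxx ✓), payload 000010.
Concatenate: 0100110001000010 = 0x4C42 (16 bits → U+4C42).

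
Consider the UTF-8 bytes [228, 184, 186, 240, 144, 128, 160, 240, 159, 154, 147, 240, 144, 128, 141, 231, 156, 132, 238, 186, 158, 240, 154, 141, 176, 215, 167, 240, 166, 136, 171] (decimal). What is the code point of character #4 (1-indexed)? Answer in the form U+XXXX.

U+1000D

Offset 0: leading byte 0xE4 = 11100100 → 3-byte char #1 = E4 B8 BA.
Offset 3: leading byte 0xF0 = 11110000 → 4-byte char #2 = F0 90 80 A0.
Offset 7: leading byte 0xF0 = 11110000 → 4-byte char #3 = F0 9F 9A 93.
Offset 11: leading byte 0xF0 = 11110000 → 4-byte char #4 = F0 90 80 8D.
Leading byte 0xF0 = 11110000 matches 11110xxx → 4-byte sequence.
Byte 1: 0xF0 = 11110000, payload 000 (3 bits).
Byte 2: 0x90 = 10010000 (10xxxxxx ✓), payload 010000.
Byte 3: 0x80 = 10000000 (10xxxxxx ✓), payload 000000.
Byte 4: 0x8D = 10001101 (10xxxxxx ✓), payload 001101.
Concatenate: 000010000000000001101 = 0x1000D (21 bits → U+1000D).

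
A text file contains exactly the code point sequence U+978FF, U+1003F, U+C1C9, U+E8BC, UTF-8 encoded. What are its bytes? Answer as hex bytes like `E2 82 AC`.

F2 97 A3 BF F0 90 80 BF EC 87 89 EE A2 BC

U+978FF: 4-byte form → F2 97 A3 BF.
U+1003F: 4-byte form → F0 90 80 BF.
U+C1C9: 3-byte form → EC 87 89.
U+E8BC: 3-byte form → EE A2 BC.
Concatenated (14 bytes): F2 97 A3 BF F0 90 80 BF EC 87 89 EE A2 BC.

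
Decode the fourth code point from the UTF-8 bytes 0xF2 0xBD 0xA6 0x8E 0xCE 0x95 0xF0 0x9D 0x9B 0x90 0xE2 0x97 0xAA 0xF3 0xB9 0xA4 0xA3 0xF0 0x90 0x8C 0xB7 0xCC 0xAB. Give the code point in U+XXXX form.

U+25EA

Offset 0: leading byte 0xF2 = 11110010 → 4-byte char #1 = F2 BD A6 8E.
Offset 4: leading byte 0xCE = 11001110 → 2-byte char #2 = CE 95.
Offset 6: leading byte 0xF0 = 11110000 → 4-byte char #3 = F0 9D 9B 90.
Offset 10: leading byte 0xE2 = 11100010 → 3-byte char #4 = E2 97 AA.
Leading byte 0xE2 = 11100010 matches 1110xxxx → 3-byte sequence.
Byte 1: 0xE2 = 11100010, payload 0010 (4 bits).
Byte 2: 0x97 = 10010111 (10xxxxxx ✓), payload 010111.
Byte 3: 0xAA = 10101010 (10xxxxxx ✓), payload 101010.
Concatenate: 0010010111101010 = 0x25EA (16 bits → U+25EA).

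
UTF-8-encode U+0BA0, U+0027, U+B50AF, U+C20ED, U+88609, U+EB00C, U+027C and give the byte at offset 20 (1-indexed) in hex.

1-indexed offset 20 is 0-indexed offset 19.
U+0BA0 → 3-byte form E0 AE A0 at offsets 0–2.
U+0027 → 1-byte form 27 at offsets 3–3.
U+B50AF → 4-byte form F2 B5 82 AF at offsets 4–7.
U+C20ED → 4-byte form F3 82 83 AD at offsets 8–11.
U+88609 → 4-byte form F2 88 98 89 at offsets 12–15.
U+EB00C → 4-byte form F3 AB 80 8C at offsets 16–19.
Offset 19 falls in char 6's range; it's byte 4 of F3 AB 80 8C = 0x8C.

0x8C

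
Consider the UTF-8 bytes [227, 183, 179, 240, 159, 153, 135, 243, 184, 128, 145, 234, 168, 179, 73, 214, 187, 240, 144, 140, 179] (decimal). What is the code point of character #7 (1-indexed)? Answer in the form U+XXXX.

Offset 0: leading byte 0xE3 = 11100011 → 3-byte char #1 = E3 B7 B3.
Offset 3: leading byte 0xF0 = 11110000 → 4-byte char #2 = F0 9F 99 87.
Offset 7: leading byte 0xF3 = 11110011 → 4-byte char #3 = F3 B8 80 91.
Offset 11: leading byte 0xEA = 11101010 → 3-byte char #4 = EA A8 B3.
Offset 14: leading byte 0x49 = 01001001 → 1-byte char #5 = 49.
Offset 15: leading byte 0xD6 = 11010110 → 2-byte char #6 = D6 BB.
Offset 17: leading byte 0xF0 = 11110000 → 4-byte char #7 = F0 90 8C B3.
Leading byte 0xF0 = 11110000 matches 11110xxx → 4-byte sequence.
Byte 1: 0xF0 = 11110000, payload 000 (3 bits).
Byte 2: 0x90 = 10010000 (10xxxxxx ✓), payload 010000.
Byte 3: 0x8C = 10001100 (10xxxxxx ✓), payload 001100.
Byte 4: 0xB3 = 10110011 (10xxxxxx ✓), payload 110011.
Concatenate: 000010000001100110011 = 0x10333 (21 bits → U+10333).

U+10333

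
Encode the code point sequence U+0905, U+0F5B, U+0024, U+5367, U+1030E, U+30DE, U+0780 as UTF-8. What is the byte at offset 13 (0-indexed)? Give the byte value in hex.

U+0905 → 3-byte form E0 A4 85 at offsets 0–2.
U+0F5B → 3-byte form E0 BD 9B at offsets 3–5.
U+0024 → 1-byte form 24 at offsets 6–6.
U+5367 → 3-byte form E5 8D A7 at offsets 7–9.
U+1030E → 4-byte form F0 90 8C 8E at offsets 10–13.
Offset 13 falls in char 5's range; it's byte 4 of F0 90 8C 8E = 0x8E.

0x8E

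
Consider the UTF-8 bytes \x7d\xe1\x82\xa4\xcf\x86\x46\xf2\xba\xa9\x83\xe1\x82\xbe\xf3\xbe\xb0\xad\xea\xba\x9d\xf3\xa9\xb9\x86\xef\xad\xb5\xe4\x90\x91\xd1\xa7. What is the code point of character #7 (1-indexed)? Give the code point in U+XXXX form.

U+FEC2D

Offset 0: leading byte 0x7D = 01111101 → 1-byte char #1 = 7D.
Offset 1: leading byte 0xE1 = 11100001 → 3-byte char #2 = E1 82 A4.
Offset 4: leading byte 0xCF = 11001111 → 2-byte char #3 = CF 86.
Offset 6: leading byte 0x46 = 01000110 → 1-byte char #4 = 46.
Offset 7: leading byte 0xF2 = 11110010 → 4-byte char #5 = F2 BA A9 83.
Offset 11: leading byte 0xE1 = 11100001 → 3-byte char #6 = E1 82 BE.
Offset 14: leading byte 0xF3 = 11110011 → 4-byte char #7 = F3 BE B0 AD.
Leading byte 0xF3 = 11110011 matches 11110xxx → 4-byte sequence.
Byte 1: 0xF3 = 11110011, payload 011 (3 bits).
Byte 2: 0xBE = 10111110 (10xxxxxx ✓), payload 111110.
Byte 3: 0xB0 = 10110000 (10xxxxxx ✓), payload 110000.
Byte 4: 0xAD = 10101101 (10xxxxxx ✓), payload 101101.
Concatenate: 011111110110000101101 = 0xFEC2D (21 bits → U+FEC2D).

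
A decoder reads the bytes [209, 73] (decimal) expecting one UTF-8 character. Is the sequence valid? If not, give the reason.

Leading byte 0xD1 = 11010001 → 2-byte form.
Byte 2 is 0x49 = 01001001, which is not 10xxxxxx — expected a continuation byte.

invalid (non-continuation byte where continuation expected)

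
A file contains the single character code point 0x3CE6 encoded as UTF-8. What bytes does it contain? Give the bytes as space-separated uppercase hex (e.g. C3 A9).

U+3CE6 = 0x3CE6 = 15590 decimal. In range U+0800–U+FFFF → 3-byte form: 1110xxxx 10xxxxxx 10xxxxxx.
Binary (16 bits): 0011110011100110.
Split 4+6+6: 0011 | 110011 | 100110.
Byte 1: 11100011 = 0xE3.
Byte 2: 10110011 = 0xB3.
Byte 3: 10100110 = 0xA6.

E3 B3 A6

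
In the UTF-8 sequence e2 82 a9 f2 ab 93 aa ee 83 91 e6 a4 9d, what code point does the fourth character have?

Offset 0: leading byte 0xE2 = 11100010 → 3-byte char #1 = E2 82 A9.
Offset 3: leading byte 0xF2 = 11110010 → 4-byte char #2 = F2 AB 93 AA.
Offset 7: leading byte 0xEE = 11101110 → 3-byte char #3 = EE 83 91.
Offset 10: leading byte 0xE6 = 11100110 → 3-byte char #4 = E6 A4 9D.
Leading byte 0xE6 = 11100110 matches 1110xxxx → 3-byte sequence.
Byte 1: 0xE6 = 11100110, payload 0110 (4 bits).
Byte 2: 0xA4 = 10100100 (10xxxxxx ✓), payload 100100.
Byte 3: 0x9D = 10011101 (10xxxxxx ✓), payload 011101.
Concatenate: 0110100100011101 = 0x691D (16 bits → U+691D).

U+691D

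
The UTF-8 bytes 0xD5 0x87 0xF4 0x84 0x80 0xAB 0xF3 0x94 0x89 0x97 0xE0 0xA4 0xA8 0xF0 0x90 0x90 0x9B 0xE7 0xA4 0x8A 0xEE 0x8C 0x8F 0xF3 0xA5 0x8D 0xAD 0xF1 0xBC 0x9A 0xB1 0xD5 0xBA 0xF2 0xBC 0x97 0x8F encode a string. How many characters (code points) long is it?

Byte at offset 0: 0xD5 = 11010101 → 2-byte char (#1). Advance 2.
Byte at offset 2: 0xF4 = 11110100 → 4-byte char (#2). Advance 4.
Byte at offset 6: 0xF3 = 11110011 → 4-byte char (#3). Advance 4.
Byte at offset 10: 0xE0 = 11100000 → 3-byte char (#4). Advance 3.
Byte at offset 13: 0xF0 = 11110000 → 4-byte char (#5). Advance 4.
Byte at offset 17: 0xE7 = 11100111 → 3-byte char (#6). Advance 3.
Byte at offset 20: 0xEE = 11101110 → 3-byte char (#7). Advance 3.
Byte at offset 23: 0xF3 = 11110011 → 4-byte char (#8). Advance 4.
Byte at offset 27: 0xF1 = 11110001 → 4-byte char (#9). Advance 4.
Byte at offset 31: 0xD5 = 11010101 → 2-byte char (#10). Advance 2.
Byte at offset 33: 0xF2 = 11110010 → 4-byte char (#11). Advance 4.
Reached end at offset 37 after 11 code points.

11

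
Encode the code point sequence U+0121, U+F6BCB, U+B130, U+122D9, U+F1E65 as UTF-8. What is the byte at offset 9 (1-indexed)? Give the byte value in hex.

0xB0

1-indexed offset 9 is 0-indexed offset 8.
U+0121 → 2-byte form C4 A1 at offsets 0–1.
U+F6BCB → 4-byte form F3 B6 AF 8B at offsets 2–5.
U+B130 → 3-byte form EB 84 B0 at offsets 6–8.
Offset 8 falls in char 3's range; it's byte 3 of EB 84 B0 = 0xB0.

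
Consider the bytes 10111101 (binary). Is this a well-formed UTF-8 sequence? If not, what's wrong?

Byte 0xBD = 10111101 has the form 10xxxxxx — a continuation byte — but there is no preceding leading byte.

invalid (continuation byte with no leading byte)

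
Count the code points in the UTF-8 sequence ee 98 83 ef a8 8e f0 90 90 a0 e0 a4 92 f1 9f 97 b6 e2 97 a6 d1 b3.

7

Byte at offset 0: 0xEE = 11101110 → 3-byte char (#1). Advance 3.
Byte at offset 3: 0xEF = 11101111 → 3-byte char (#2). Advance 3.
Byte at offset 6: 0xF0 = 11110000 → 4-byte char (#3). Advance 4.
Byte at offset 10: 0xE0 = 11100000 → 3-byte char (#4). Advance 3.
Byte at offset 13: 0xF1 = 11110001 → 4-byte char (#5). Advance 4.
Byte at offset 17: 0xE2 = 11100010 → 3-byte char (#6). Advance 3.
Byte at offset 20: 0xD1 = 11010001 → 2-byte char (#7). Advance 2.
Reached end at offset 22 after 7 code points.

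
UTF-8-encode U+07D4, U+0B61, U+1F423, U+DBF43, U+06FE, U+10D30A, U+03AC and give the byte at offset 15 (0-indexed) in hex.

0xF4

U+07D4 → 2-byte form DF 94 at offsets 0–1.
U+0B61 → 3-byte form E0 AD A1 at offsets 2–4.
U+1F423 → 4-byte form F0 9F 90 A3 at offsets 5–8.
U+DBF43 → 4-byte form F3 9B BD 83 at offsets 9–12.
U+06FE → 2-byte form DB BE at offsets 13–14.
U+10D30A → 4-byte form F4 8D 8C 8A at offsets 15–18.
Offset 15 falls in char 6's range; it's byte 1 of F4 8D 8C 8A = 0xF4.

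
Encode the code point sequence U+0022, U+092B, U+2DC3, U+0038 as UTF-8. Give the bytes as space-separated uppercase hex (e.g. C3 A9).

22 E0 A4 AB E2 B7 83 38

U+0022: 1-byte form → 22.
U+092B: 3-byte form → E0 A4 AB.
U+2DC3: 3-byte form → E2 B7 83.
U+0038: 1-byte form → 38.
Concatenated (8 bytes): 22 E0 A4 AB E2 B7 83 38.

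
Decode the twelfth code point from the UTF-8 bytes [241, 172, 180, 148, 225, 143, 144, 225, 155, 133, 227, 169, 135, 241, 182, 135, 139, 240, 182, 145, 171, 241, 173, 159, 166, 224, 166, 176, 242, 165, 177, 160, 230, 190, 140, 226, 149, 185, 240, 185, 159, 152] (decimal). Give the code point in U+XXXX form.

Offset 0: leading byte 0xF1 = 11110001 → 4-byte char #1 = F1 AC B4 94.
Offset 4: leading byte 0xE1 = 11100001 → 3-byte char #2 = E1 8F 90.
Offset 7: leading byte 0xE1 = 11100001 → 3-byte char #3 = E1 9B 85.
Offset 10: leading byte 0xE3 = 11100011 → 3-byte char #4 = E3 A9 87.
Offset 13: leading byte 0xF1 = 11110001 → 4-byte char #5 = F1 B6 87 8B.
Offset 17: leading byte 0xF0 = 11110000 → 4-byte char #6 = F0 B6 91 AB.
Offset 21: leading byte 0xF1 = 11110001 → 4-byte char #7 = F1 AD 9F A6.
Offset 25: leading byte 0xE0 = 11100000 → 3-byte char #8 = E0 A6 B0.
Offset 28: leading byte 0xF2 = 11110010 → 4-byte char #9 = F2 A5 B1 A0.
Offset 32: leading byte 0xE6 = 11100110 → 3-byte char #10 = E6 BE 8C.
Offset 35: leading byte 0xE2 = 11100010 → 3-byte char #11 = E2 95 B9.
Offset 38: leading byte 0xF0 = 11110000 → 4-byte char #12 = F0 B9 9F 98.
Leading byte 0xF0 = 11110000 matches 11110xxx → 4-byte sequence.
Byte 1: 0xF0 = 11110000, payload 000 (3 bits).
Byte 2: 0xB9 = 10111001 (10xxxxxx ✓), payload 111001.
Byte 3: 0x9F = 10011111 (10xxxxxx ✓), payload 011111.
Byte 4: 0x98 = 10011000 (10xxxxxx ✓), payload 011000.
Concatenate: 000111001011111011000 = 0x397D8 (21 bits → U+397D8).

U+397D8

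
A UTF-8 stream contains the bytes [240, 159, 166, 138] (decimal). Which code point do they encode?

U+1F98A

Leading byte 0xF0 = 11110000 matches 11110xxx → 4-byte sequence.
Byte 1: 0xF0 = 11110000, payload 000 (3 bits).
Byte 2: 0x9F = 10011111 (10xxxxxx ✓), payload 011111.
Byte 3: 0xA6 = 10100110 (10xxxxxx ✓), payload 100110.
Byte 4: 0x8A = 10001010 (10xxxxxx ✓), payload 001010.
Concatenate: 000011111100110001010 = 0x1F98A (21 bits → U+1F98A).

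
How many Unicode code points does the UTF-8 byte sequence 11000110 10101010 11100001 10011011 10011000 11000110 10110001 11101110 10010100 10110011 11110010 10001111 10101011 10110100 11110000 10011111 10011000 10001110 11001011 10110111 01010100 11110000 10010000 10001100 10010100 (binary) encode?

9

Byte at offset 0: 0xC6 = 11000110 → 2-byte char (#1). Advance 2.
Byte at offset 2: 0xE1 = 11100001 → 3-byte char (#2). Advance 3.
Byte at offset 5: 0xC6 = 11000110 → 2-byte char (#3). Advance 2.
Byte at offset 7: 0xEE = 11101110 → 3-byte char (#4). Advance 3.
Byte at offset 10: 0xF2 = 11110010 → 4-byte char (#5). Advance 4.
Byte at offset 14: 0xF0 = 11110000 → 4-byte char (#6). Advance 4.
Byte at offset 18: 0xCB = 11001011 → 2-byte char (#7). Advance 2.
Byte at offset 20: 0x54 = 01010100 → 1-byte char (#8). Advance 1.
Byte at offset 21: 0xF0 = 11110000 → 4-byte char (#9). Advance 4.
Reached end at offset 25 after 9 code points.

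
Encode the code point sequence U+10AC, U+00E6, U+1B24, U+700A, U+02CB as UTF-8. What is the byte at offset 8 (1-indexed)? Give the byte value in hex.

0xA4

1-indexed offset 8 is 0-indexed offset 7.
U+10AC → 3-byte form E1 82 AC at offsets 0–2.
U+00E6 → 2-byte form C3 A6 at offsets 3–4.
U+1B24 → 3-byte form E1 AC A4 at offsets 5–7.
Offset 7 falls in char 3's range; it's byte 3 of E1 AC A4 = 0xA4.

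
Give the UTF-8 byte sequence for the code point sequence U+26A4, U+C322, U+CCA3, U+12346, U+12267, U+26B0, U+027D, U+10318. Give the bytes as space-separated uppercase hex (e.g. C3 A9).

E2 9A A4 EC 8C A2 EC B2 A3 F0 92 8D 86 F0 92 89 A7 E2 9A B0 C9 BD F0 90 8C 98

U+26A4: 3-byte form → E2 9A A4.
U+C322: 3-byte form → EC 8C A2.
U+CCA3: 3-byte form → EC B2 A3.
U+12346: 4-byte form → F0 92 8D 86.
U+12267: 4-byte form → F0 92 89 A7.
U+26B0: 3-byte form → E2 9A B0.
U+027D: 2-byte form → C9 BD.
U+10318: 4-byte form → F0 90 8C 98.
Concatenated (26 bytes): E2 9A A4 EC 8C A2 EC B2 A3 F0 92 8D 86 F0 92 89 A7 E2 9A B0 C9 BD F0 90 8C 98.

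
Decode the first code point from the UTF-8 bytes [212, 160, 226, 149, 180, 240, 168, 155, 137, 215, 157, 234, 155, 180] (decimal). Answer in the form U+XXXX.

U+0520

Offset 0: leading byte 0xD4 = 11010100 → 2-byte char #1 = D4 A0.
Leading byte 0xD4 = 11010100 matches 110xxxxx → 2-byte sequence.
Byte 1: 0xD4 = 11010100, payload 10100 (5 bits).
Byte 2: 0xA0 = 10100000 (10xxxxxx ✓), payload 100000.
Concatenate: 10100100000 = 0x520 (11 bits → U+0520).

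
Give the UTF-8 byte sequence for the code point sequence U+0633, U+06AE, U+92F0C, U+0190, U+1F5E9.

D8 B3 DA AE F2 92 BC 8C C6 90 F0 9F 97 A9

U+0633: 2-byte form → D8 B3.
U+06AE: 2-byte form → DA AE.
U+92F0C: 4-byte form → F2 92 BC 8C.
U+0190: 2-byte form → C6 90.
U+1F5E9: 4-byte form → F0 9F 97 A9.
Concatenated (14 bytes): D8 B3 DA AE F2 92 BC 8C C6 90 F0 9F 97 A9.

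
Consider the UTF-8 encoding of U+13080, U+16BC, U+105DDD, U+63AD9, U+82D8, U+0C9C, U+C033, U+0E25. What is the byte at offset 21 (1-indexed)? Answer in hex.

1-indexed offset 21 is 0-indexed offset 20.
U+13080 → 4-byte form F0 93 82 80 at offsets 0–3.
U+16BC → 3-byte form E1 9A BC at offsets 4–6.
U+105DDD → 4-byte form F4 85 B7 9D at offsets 7–10.
U+63AD9 → 4-byte form F1 A3 AB 99 at offsets 11–14.
U+82D8 → 3-byte form E8 8B 98 at offsets 15–17.
U+0C9C → 3-byte form E0 B2 9C at offsets 18–20.
Offset 20 falls in char 6's range; it's byte 3 of E0 B2 9C = 0x9C.

0x9C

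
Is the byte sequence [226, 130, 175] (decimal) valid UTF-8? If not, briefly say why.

Leading byte 0xE2 = 11100010 → 3-byte form.
Continuation bytes 0x82=10000010, 0xAF=10101111 all match 10xxxxxx.
Decoded value 0x20AF is ≥ 0x800 (shortest form) and not a surrogate.

valid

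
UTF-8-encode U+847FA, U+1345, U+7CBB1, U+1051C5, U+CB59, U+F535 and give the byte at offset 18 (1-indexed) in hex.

0x99

1-indexed offset 18 is 0-indexed offset 17.
U+847FA → 4-byte form F2 84 9F BA at offsets 0–3.
U+1345 → 3-byte form E1 8D 85 at offsets 4–6.
U+7CBB1 → 4-byte form F1 BC AE B1 at offsets 7–10.
U+1051C5 → 4-byte form F4 85 87 85 at offsets 11–14.
U+CB59 → 3-byte form EC AD 99 at offsets 15–17.
Offset 17 falls in char 5's range; it's byte 3 of EC AD 99 = 0x99.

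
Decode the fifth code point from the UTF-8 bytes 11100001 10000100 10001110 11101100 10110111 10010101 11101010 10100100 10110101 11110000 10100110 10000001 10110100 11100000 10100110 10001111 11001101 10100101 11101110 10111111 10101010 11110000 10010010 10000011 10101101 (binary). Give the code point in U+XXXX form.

U+098F

Offset 0: leading byte 0xE1 = 11100001 → 3-byte char #1 = E1 84 8E.
Offset 3: leading byte 0xEC = 11101100 → 3-byte char #2 = EC B7 95.
Offset 6: leading byte 0xEA = 11101010 → 3-byte char #3 = EA A4 B5.
Offset 9: leading byte 0xF0 = 11110000 → 4-byte char #4 = F0 A6 81 B4.
Offset 13: leading byte 0xE0 = 11100000 → 3-byte char #5 = E0 A6 8F.
Leading byte 0xE0 = 11100000 matches 1110xxxx → 3-byte sequence.
Byte 1: 0xE0 = 11100000, payload 0000 (4 bits).
Byte 2: 0xA6 = 10100110 (10xxxxxx ✓), payload 100110.
Byte 3: 0x8F = 10001111 (10xxxxxx ✓), payload 001111.
Concatenate: 0000100110001111 = 0x98F (16 bits → U+098F).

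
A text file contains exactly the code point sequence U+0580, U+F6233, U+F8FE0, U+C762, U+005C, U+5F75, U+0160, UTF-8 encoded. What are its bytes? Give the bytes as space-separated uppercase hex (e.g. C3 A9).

U+0580: 2-byte form → D6 80.
U+F6233: 4-byte form → F3 B6 88 B3.
U+F8FE0: 4-byte form → F3 B8 BF A0.
U+C762: 3-byte form → EC 9D A2.
U+005C: 1-byte form → 5C.
U+5F75: 3-byte form → E5 BD B5.
U+0160: 2-byte form → C5 A0.
Concatenated (19 bytes): D6 80 F3 B6 88 B3 F3 B8 BF A0 EC 9D A2 5C E5 BD B5 C5 A0.

D6 80 F3 B6 88 B3 F3 B8 BF A0 EC 9D A2 5C E5 BD B5 C5 A0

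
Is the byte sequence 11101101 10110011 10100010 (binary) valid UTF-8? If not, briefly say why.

invalid (encodes a surrogate (U+D800–U+DFFF))

Structurally a 3-byte sequence; payload = 0xDCE2.
But 0xDCE2 is in U+D800–U+DFFF, the surrogate range. Surrogates are not Unicode scalar values and are forbidden in UTF-8.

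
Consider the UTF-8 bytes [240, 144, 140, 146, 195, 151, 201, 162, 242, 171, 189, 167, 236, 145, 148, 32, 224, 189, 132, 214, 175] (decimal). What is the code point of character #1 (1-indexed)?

Offset 0: leading byte 0xF0 = 11110000 → 4-byte char #1 = F0 90 8C 92.
Leading byte 0xF0 = 11110000 matches 11110xxx → 4-byte sequence.
Byte 1: 0xF0 = 11110000, payload 000 (3 bits).
Byte 2: 0x90 = 10010000 (10xxxxxx ✓), payload 010000.
Byte 3: 0x8C = 10001100 (10xxxxxx ✓), payload 001100.
Byte 4: 0x92 = 10010010 (10xxxxxx ✓), payload 010010.
Concatenate: 000010000001100010010 = 0x10312 (21 bits → U+10312).

U+10312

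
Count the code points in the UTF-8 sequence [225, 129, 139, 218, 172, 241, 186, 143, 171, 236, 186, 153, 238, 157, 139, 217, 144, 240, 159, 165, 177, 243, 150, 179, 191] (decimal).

Byte at offset 0: 0xE1 = 11100001 → 3-byte char (#1). Advance 3.
Byte at offset 3: 0xDA = 11011010 → 2-byte char (#2). Advance 2.
Byte at offset 5: 0xF1 = 11110001 → 4-byte char (#3). Advance 4.
Byte at offset 9: 0xEC = 11101100 → 3-byte char (#4). Advance 3.
Byte at offset 12: 0xEE = 11101110 → 3-byte char (#5). Advance 3.
Byte at offset 15: 0xD9 = 11011001 → 2-byte char (#6). Advance 2.
Byte at offset 17: 0xF0 = 11110000 → 4-byte char (#7). Advance 4.
Byte at offset 21: 0xF3 = 11110011 → 4-byte char (#8). Advance 4.
Reached end at offset 25 after 8 code points.

8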